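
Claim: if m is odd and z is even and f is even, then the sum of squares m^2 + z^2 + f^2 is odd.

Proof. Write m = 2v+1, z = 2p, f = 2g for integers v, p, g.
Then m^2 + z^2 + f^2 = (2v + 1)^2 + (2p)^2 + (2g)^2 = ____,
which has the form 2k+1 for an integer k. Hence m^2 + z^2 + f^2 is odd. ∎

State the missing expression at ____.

2(2g^2 + 2p^2 + 2v^2 + 2v) + 1

(2v + 1)^2 + (2p)^2 + (2g)^2 = 4g^2 + 4p^2 + 4v^2 + 4v + 1
= 2(2g^2 + 2p^2 + 2v^2 + 2v) + 1.
Since 2g^2 + 2p^2 + 2v^2 + 2v is an integer, the sum of squares is of the form 2k+1 for an integer k.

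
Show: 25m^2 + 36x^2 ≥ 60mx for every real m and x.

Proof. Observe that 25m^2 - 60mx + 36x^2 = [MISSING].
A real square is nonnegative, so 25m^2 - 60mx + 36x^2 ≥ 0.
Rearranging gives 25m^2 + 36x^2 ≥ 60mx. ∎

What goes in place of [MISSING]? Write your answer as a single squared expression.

(5m - 6x)^2

25m^2 - 60mx + 36x^2 is a perfect-square trinomial: the outer terms are (5m)^2 and (6x)^2, and the cross term is -2·5m·6x.
So 25m^2 - 60mx + 36x^2 = (5m - 6x)^2 ≥ 0.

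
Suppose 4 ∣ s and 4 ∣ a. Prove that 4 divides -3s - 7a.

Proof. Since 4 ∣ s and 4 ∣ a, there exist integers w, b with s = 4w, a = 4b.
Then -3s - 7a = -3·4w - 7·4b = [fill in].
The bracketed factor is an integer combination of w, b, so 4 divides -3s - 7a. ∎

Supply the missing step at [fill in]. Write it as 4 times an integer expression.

Pull the common 4 out of every term: -3·4w - 7·4b = 4(-7b - 3w).
-7b - 3w is an integer, which exhibits the divisibility.

4(-7b - 3w)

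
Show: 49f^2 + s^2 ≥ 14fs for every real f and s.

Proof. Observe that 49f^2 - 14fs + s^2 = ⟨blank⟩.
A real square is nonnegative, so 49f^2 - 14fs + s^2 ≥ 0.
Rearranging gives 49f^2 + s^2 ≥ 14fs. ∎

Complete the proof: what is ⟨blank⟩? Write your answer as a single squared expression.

49f^2 - 14fs + s^2 is a perfect-square trinomial: the outer terms are (7f)^2 and (s)^2, and the cross term is -2·7f·s.
So 49f^2 - 14fs + s^2 = (7f - s)^2 ≥ 0.

(7f - s)^2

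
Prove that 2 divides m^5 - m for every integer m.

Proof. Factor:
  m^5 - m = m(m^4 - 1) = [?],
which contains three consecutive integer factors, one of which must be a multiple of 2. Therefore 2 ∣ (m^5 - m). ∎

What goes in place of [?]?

(m - 1)m(m + 1)(m^2 + 1)

m^4 - 1 = (m^2 - 1)(m^2 + 1), and m^2 - 1 = (m-1)(m+1).
So m(m^4 - 1) = (m - 1)m(m + 1)(m^2 + 1).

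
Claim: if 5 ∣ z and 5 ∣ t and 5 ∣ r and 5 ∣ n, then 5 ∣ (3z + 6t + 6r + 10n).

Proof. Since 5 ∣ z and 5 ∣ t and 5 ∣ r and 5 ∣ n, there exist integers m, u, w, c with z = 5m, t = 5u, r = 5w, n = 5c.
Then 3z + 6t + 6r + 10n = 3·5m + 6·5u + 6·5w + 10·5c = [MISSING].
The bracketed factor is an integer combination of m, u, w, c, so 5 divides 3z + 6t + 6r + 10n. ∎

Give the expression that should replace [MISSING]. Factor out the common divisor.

Each term has a factor of 5: 3·5m + 6·5u + 6·5w + 10·5c = 5·(10c + 3m + 6u + 6w).
Since 10c + 3m + 6u + 6w is an integer, 5 ∣ (3z + 6t + 6r + 10n).

5(10c + 3m + 6u + 6w)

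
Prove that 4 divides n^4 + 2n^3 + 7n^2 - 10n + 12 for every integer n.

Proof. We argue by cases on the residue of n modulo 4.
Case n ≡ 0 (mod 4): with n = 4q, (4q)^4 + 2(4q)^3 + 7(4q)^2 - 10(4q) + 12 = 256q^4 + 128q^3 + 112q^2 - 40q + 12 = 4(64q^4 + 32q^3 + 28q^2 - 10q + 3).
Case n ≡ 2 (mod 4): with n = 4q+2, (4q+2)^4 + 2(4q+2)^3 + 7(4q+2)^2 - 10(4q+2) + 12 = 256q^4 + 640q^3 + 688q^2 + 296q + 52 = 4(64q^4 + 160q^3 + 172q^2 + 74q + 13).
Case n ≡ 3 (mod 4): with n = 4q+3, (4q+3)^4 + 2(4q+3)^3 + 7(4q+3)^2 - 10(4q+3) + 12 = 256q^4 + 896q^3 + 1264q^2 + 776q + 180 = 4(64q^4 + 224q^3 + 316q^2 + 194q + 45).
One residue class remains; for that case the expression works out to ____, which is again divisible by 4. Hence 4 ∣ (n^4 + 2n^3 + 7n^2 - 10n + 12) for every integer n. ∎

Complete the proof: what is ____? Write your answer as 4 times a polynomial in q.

The residues treated are {0, 2, 3}, so the missing case is n ≡ 1 (mod 4); write n = 4q+1.
Then (4q+1)^4 + 2(4q+1)^3 + 7(4q+1)^2 - 10(4q+1) + 12 = 256q^4 + 384q^3 + 304q^2 + 56q + 12 = 4(64q^4 + 96q^3 + 76q^2 + 14q + 3).

4(64q^4 + 96q^3 + 76q^2 + 14q + 3)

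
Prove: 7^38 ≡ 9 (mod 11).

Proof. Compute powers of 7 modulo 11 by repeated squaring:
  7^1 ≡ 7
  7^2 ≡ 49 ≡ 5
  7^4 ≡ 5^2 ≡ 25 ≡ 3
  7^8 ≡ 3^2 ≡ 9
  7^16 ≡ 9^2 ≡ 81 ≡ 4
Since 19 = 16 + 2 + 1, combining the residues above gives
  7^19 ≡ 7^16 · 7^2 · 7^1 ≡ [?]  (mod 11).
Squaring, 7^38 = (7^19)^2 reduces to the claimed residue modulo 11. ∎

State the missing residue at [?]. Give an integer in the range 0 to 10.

Multiply the listed residues: 4 · 5 · 7 = 20 → 140.
Reducing modulo 11: 140 = 12·11 + 8, so 7^19 ≡ 8.

8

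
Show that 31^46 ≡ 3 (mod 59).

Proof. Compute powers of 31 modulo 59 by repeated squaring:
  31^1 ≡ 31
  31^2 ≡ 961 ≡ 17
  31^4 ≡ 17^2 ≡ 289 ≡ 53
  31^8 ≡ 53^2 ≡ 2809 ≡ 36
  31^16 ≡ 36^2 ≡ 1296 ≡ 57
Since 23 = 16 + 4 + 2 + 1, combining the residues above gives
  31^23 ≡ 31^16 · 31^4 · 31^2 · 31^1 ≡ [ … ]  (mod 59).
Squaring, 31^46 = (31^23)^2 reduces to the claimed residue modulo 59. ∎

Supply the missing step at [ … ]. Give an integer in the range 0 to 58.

31^16 · 31^4 · 31^2 · 31^1 ≡ 57 · 53 · 17 · 31 = 1592067.
1592067 mod 59 = 11, so 31^23 ≡ 11 (mod 59).

11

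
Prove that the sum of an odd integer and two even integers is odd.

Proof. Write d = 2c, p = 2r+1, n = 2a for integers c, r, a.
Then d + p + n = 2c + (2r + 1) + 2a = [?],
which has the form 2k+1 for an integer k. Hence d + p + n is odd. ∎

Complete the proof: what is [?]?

2(a + c + r) + 1

2c + (2r + 1) + 2a = 2a + 2c + 2r + 1
= 2(a + c + r) + 1.
Since a + c + r is an integer, the sum is of the form 2k+1 for an integer k.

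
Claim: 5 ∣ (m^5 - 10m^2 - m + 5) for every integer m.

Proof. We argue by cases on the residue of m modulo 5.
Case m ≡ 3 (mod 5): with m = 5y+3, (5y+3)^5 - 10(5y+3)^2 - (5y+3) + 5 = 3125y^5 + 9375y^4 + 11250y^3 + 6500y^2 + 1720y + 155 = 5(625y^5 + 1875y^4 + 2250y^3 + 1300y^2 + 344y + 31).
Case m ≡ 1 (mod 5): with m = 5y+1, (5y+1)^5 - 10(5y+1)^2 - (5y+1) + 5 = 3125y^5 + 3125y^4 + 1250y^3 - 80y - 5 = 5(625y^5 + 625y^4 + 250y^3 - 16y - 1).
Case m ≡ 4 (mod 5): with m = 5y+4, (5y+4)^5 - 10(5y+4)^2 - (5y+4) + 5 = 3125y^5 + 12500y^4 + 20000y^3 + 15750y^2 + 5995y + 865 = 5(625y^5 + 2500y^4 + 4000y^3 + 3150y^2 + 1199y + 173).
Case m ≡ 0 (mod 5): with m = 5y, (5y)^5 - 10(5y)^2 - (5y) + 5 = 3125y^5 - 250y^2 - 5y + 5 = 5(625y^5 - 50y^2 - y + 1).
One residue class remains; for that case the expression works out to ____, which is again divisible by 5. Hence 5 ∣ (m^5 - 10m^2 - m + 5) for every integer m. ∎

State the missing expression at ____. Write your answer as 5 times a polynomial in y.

5(625y^5 + 1250y^4 + 1000y^3 + 350y^2 + 39y - 1)

Only m ≡ 2 (mod 5) is unaccounted for. Put m = 5y+2:
(5y+2)^5 - 10(5y+2)^2 - (5y+2) + 5 expands to 3125y^5 + 6250y^4 + 5000y^3 + 1750y^2 + 195y - 5,
and factoring out 5 leaves 5(625y^5 + 1250y^4 + 1000y^3 + 350y^2 + 39y - 1).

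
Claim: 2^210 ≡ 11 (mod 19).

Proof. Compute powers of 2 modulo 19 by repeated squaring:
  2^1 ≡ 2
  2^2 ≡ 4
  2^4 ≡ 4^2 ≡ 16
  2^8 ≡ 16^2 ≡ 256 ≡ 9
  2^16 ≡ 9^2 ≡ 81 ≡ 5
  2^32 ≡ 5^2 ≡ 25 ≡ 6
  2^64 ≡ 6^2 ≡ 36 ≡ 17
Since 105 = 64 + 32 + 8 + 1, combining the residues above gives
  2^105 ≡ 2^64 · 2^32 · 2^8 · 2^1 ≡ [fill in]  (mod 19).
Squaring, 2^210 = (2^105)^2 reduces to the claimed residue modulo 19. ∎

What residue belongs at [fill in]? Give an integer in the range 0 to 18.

12

Multiply the listed residues: 17 · 6 · 9 · 2 = 102 → 918 → 1836.
Reducing modulo 19: 1836 = 96·19 + 12, so 2^105 ≡ 12.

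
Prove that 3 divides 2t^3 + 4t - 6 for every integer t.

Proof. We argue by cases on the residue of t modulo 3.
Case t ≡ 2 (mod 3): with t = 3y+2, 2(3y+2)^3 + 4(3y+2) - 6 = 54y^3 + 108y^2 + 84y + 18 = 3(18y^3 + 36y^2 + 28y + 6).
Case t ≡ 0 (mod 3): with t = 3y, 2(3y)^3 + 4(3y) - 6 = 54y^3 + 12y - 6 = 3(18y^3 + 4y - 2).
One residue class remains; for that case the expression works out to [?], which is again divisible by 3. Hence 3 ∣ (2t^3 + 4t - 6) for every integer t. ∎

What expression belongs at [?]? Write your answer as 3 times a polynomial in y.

3(18y^3 + 18y^2 + 10y)

The residues treated are {2, 0}, so the missing case is t ≡ 1 (mod 3); write t = 3y+1.
Then 2(3y+1)^3 + 4(3y+1) - 6 = 54y^3 + 54y^2 + 30y = 3(18y^3 + 18y^2 + 10y).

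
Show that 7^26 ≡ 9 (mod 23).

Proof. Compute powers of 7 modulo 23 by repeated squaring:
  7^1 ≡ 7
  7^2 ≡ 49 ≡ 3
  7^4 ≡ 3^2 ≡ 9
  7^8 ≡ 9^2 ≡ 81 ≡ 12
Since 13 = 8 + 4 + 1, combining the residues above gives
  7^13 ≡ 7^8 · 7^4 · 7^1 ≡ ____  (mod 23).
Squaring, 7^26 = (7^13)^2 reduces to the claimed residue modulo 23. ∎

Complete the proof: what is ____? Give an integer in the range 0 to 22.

Multiply the listed residues: 12 · 9 · 7 = 108 → 756.
Reducing modulo 23: 756 = 32·23 + 20, so 7^13 ≡ 20.

20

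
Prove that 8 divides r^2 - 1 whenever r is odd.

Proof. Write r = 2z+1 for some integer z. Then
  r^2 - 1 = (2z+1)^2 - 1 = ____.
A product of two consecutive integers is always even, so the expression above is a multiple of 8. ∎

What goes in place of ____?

4z(z + 1)

(2z+1)^2 - 1 = 4z^2 + 4z + 1 - 1 = 4z^2 + 4z = 4z(z+1).
Since z and z+1 are consecutive, z(z+1) is even, and 4·(even) is a multiple of 8.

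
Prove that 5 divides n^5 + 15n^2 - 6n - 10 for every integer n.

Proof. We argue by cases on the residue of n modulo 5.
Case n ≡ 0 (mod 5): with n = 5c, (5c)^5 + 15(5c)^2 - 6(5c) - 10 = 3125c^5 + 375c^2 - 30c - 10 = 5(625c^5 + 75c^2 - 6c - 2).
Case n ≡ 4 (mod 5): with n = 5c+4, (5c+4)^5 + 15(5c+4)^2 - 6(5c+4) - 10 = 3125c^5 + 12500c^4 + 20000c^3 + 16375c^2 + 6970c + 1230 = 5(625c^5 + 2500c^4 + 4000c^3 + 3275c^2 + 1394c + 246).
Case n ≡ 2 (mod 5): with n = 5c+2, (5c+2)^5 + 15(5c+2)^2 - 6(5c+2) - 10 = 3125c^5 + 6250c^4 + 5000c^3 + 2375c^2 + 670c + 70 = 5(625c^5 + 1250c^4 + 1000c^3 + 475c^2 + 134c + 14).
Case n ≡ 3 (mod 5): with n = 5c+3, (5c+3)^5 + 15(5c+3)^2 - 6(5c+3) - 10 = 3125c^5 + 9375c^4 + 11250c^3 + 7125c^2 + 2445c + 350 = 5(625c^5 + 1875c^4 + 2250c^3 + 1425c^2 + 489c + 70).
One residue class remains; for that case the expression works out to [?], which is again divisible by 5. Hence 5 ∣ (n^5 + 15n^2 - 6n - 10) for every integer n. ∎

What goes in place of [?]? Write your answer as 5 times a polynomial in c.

Only n ≡ 1 (mod 5) is unaccounted for. Put n = 5c+1:
(5c+1)^5 + 15(5c+1)^2 - 6(5c+1) - 10 expands to 3125c^5 + 3125c^4 + 1250c^3 + 625c^2 + 145c,
and factoring out 5 leaves 5(625c^5 + 625c^4 + 250c^3 + 125c^2 + 29c).

5(625c^5 + 625c^4 + 250c^3 + 125c^2 + 29c)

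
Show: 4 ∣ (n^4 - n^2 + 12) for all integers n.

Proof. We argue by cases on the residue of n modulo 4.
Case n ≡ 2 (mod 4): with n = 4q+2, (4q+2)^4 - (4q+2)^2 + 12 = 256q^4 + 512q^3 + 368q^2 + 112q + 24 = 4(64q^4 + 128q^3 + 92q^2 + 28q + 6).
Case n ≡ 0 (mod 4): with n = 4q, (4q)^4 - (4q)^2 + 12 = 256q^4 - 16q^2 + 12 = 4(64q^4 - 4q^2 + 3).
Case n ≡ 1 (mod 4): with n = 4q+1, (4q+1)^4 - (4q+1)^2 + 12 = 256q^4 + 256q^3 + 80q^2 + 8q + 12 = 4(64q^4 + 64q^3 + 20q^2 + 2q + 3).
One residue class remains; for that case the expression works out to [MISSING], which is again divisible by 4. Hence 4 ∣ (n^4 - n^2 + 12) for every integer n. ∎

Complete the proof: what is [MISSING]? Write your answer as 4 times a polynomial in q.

Only n ≡ 3 (mod 4) is unaccounted for. Put n = 4q+3:
(4q+3)^4 - (4q+3)^2 + 12 expands to 256q^4 + 768q^3 + 848q^2 + 408q + 84,
and factoring out 4 leaves 4(64q^4 + 192q^3 + 212q^2 + 102q + 21).

4(64q^4 + 192q^3 + 212q^2 + 102q + 21)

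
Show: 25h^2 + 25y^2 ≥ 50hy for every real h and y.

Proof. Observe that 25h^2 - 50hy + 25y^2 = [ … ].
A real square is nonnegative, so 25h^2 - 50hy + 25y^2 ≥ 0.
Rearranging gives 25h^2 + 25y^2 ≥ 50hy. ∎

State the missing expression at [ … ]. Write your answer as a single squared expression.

25h^2 - 50hy + 25y^2 is a perfect-square trinomial: the outer terms are (5h)^2 and (5y)^2, and the cross term is -2·5h·5y.
So 25h^2 - 50hy + 25y^2 = (5h - 5y)^2 ≥ 0.

(5h - 5y)^2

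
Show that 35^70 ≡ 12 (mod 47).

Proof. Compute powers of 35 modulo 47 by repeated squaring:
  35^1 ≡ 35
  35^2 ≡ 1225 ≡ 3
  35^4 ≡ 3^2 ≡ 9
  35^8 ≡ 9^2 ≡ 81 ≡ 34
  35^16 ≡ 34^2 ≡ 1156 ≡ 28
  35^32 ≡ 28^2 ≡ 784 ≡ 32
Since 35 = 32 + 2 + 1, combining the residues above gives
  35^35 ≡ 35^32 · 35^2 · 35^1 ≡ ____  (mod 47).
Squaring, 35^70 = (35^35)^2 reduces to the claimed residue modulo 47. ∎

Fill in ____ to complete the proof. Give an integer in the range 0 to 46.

23

Multiply the listed residues: 32 · 3 · 35 = 96 → 3360.
Reducing modulo 47: 3360 = 71·47 + 23, so 35^35 ≡ 23.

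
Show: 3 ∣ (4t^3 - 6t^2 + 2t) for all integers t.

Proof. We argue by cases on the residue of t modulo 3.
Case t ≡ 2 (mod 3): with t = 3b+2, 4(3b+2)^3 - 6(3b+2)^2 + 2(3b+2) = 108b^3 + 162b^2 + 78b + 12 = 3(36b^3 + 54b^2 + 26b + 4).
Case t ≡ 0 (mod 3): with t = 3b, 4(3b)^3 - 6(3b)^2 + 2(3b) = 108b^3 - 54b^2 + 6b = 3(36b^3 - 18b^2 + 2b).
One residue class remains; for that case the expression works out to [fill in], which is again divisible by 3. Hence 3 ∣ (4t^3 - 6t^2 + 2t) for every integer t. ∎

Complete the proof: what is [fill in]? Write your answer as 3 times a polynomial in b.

The residues treated are {2, 0}, so the missing case is t ≡ 1 (mod 3); write t = 3b+1.
Then 4(3b+1)^3 - 6(3b+1)^2 + 2(3b+1) = 108b^3 + 54b^2 + 6b = 3(36b^3 + 18b^2 + 2b).

3(36b^3 + 18b^2 + 2b)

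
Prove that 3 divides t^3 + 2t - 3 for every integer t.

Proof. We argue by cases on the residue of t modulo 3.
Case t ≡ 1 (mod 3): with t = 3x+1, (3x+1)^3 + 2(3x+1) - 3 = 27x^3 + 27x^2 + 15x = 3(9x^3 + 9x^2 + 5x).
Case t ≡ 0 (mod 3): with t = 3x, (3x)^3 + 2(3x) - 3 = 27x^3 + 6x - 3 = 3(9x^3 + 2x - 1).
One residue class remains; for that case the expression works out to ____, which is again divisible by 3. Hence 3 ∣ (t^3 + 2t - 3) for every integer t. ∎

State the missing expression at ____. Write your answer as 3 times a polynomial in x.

Only t ≡ 2 (mod 3) is unaccounted for. Put t = 3x+2:
(3x+2)^3 + 2(3x+2) - 3 expands to 27x^3 + 54x^2 + 42x + 9,
and factoring out 3 leaves 3(9x^3 + 18x^2 + 14x + 3).

3(9x^3 + 18x^2 + 14x + 3)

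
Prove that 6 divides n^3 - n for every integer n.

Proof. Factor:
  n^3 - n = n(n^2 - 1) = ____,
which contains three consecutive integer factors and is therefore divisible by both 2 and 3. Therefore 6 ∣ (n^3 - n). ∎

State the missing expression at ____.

n(n^2 - 1) = n(n - 1)(n + 1) = (n - 1)n(n + 1).
These three factors are consecutive integers, so their product is divisible by 6.

(n - 1)n(n + 1)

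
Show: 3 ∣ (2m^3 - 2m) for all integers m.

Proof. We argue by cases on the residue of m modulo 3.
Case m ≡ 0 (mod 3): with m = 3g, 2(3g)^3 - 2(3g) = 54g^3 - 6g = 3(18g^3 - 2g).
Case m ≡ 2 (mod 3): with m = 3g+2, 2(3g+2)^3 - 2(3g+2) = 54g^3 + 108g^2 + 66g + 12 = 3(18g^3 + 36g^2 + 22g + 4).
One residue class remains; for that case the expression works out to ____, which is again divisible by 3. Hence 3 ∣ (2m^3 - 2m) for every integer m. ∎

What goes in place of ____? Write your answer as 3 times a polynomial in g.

Only m ≡ 1 (mod 3) is unaccounted for. Put m = 3g+1:
2(3g+1)^3 - 2(3g+1) expands to 54g^3 + 54g^2 + 12g,
and factoring out 3 leaves 3(18g^3 + 18g^2 + 4g).

3(18g^3 + 18g^2 + 4g)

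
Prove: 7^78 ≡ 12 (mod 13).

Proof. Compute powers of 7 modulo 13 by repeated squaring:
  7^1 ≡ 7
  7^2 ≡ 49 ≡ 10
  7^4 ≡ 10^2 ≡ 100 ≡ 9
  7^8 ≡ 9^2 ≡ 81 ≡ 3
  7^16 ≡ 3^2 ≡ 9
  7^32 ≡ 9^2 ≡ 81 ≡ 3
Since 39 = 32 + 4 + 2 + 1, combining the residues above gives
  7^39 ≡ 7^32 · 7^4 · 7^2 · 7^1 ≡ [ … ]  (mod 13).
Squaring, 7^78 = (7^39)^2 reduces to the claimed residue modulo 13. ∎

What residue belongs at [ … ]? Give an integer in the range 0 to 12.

7^32 · 7^4 · 7^2 · 7^1 ≡ 3 · 9 · 10 · 7 = 1890.
1890 mod 13 = 5, so 7^39 ≡ 5 (mod 13).

5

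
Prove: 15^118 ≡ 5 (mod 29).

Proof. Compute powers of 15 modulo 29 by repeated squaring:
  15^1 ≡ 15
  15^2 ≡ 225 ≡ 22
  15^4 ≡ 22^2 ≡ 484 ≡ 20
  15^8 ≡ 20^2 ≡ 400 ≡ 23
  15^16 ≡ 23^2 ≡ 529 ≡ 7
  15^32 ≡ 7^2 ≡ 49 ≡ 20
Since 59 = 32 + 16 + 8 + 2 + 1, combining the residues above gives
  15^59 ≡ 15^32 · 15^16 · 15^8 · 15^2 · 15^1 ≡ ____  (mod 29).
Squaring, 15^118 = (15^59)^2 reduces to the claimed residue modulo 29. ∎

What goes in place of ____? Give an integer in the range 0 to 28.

Multiply the listed residues: 20 · 7 · 23 · 22 · 15 = 140 → 3220 → 70840 → 1062600.
Reducing modulo 29: 1062600 = 36641·29 + 11, so 15^59 ≡ 11.

11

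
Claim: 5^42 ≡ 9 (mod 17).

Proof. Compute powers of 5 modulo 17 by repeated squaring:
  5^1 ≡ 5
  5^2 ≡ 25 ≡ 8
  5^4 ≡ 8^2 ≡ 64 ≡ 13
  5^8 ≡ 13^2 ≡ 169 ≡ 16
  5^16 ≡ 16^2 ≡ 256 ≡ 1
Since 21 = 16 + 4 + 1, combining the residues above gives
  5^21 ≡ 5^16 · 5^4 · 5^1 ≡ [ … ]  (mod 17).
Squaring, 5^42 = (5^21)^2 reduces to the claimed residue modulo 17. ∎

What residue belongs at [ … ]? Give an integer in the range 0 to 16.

Multiply the listed residues: 1 · 13 · 5 = 13 → 65.
Reducing modulo 17: 65 = 3·17 + 14, so 5^21 ≡ 14.

14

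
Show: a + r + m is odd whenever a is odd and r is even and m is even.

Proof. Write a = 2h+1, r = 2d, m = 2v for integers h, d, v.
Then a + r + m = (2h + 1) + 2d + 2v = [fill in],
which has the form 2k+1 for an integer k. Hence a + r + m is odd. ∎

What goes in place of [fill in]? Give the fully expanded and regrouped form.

2(d + h + v) + 1

Expanding: (2h + 1) + 2d + 2v = 2d + 2h + 2v + 1.
Every term except the constant is even, so this is 2(d + h + v) + 1,
and d + h + v ∈ ℤ gives the required form.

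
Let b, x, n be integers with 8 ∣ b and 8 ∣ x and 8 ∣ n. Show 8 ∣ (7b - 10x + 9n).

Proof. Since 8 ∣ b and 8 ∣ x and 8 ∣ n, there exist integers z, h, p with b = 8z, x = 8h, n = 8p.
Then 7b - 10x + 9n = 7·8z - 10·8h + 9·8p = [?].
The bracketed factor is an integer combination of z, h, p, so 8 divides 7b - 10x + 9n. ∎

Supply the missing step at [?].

8(-10h + 9p + 7z)

Each term has a factor of 8: 7·8z - 10·8h + 9·8p = 8·(-10h + 9p + 7z).
Since -10h + 9p + 7z is an integer, 8 ∣ (7b - 10x + 9n).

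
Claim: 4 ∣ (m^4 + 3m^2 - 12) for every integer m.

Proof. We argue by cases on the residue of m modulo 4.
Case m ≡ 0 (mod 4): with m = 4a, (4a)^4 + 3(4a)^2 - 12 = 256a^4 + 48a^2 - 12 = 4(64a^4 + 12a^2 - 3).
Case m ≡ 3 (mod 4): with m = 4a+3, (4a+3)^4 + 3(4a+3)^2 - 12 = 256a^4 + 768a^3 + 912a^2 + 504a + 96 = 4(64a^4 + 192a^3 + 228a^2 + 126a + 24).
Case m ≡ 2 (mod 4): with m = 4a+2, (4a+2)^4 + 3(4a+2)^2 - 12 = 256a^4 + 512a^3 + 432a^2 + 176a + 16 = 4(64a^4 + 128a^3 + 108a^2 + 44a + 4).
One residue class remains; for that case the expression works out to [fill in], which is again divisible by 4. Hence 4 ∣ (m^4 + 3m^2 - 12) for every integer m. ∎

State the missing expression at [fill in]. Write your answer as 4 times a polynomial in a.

4(64a^4 + 64a^3 + 36a^2 + 10a - 2)

Only m ≡ 1 (mod 4) is unaccounted for. Put m = 4a+1:
(4a+1)^4 + 3(4a+1)^2 - 12 expands to 256a^4 + 256a^3 + 144a^2 + 40a - 8,
and factoring out 4 leaves 4(64a^4 + 64a^3 + 36a^2 + 10a - 2).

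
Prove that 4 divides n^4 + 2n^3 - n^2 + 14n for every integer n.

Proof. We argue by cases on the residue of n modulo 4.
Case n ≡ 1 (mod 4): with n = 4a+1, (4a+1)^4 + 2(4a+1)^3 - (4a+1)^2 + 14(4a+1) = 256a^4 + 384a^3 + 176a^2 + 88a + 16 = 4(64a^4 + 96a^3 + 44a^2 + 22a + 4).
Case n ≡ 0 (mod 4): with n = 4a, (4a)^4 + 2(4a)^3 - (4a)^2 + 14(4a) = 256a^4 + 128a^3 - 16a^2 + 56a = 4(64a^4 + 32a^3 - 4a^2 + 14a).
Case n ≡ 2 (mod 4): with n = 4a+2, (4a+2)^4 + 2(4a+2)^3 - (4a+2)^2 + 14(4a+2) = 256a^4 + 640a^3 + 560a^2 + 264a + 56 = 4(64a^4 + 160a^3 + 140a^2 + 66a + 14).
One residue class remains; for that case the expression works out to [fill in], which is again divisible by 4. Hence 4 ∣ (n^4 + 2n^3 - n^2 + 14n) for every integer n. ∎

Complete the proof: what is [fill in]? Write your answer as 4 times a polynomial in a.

4(64a^4 + 224a^3 + 284a^2 + 170a + 42)

The residues treated are {1, 0, 2}, so the missing case is n ≡ 3 (mod 4); write n = 4a+3.
Then (4a+3)^4 + 2(4a+3)^3 - (4a+3)^2 + 14(4a+3) = 256a^4 + 896a^3 + 1136a^2 + 680a + 168 = 4(64a^4 + 224a^3 + 284a^2 + 170a + 42).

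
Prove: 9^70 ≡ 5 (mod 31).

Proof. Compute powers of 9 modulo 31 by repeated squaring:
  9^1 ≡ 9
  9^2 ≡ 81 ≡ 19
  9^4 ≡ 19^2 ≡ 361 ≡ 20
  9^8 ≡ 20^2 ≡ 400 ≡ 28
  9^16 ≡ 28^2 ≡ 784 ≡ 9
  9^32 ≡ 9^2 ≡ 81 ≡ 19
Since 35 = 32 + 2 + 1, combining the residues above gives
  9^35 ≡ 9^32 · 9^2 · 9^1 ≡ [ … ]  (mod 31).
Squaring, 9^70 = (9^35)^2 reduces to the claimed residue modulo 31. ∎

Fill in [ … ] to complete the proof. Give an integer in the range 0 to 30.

9^32 · 9^2 · 9^1 ≡ 19 · 19 · 9 = 3249.
3249 mod 31 = 25, so 9^35 ≡ 25 (mod 31).

25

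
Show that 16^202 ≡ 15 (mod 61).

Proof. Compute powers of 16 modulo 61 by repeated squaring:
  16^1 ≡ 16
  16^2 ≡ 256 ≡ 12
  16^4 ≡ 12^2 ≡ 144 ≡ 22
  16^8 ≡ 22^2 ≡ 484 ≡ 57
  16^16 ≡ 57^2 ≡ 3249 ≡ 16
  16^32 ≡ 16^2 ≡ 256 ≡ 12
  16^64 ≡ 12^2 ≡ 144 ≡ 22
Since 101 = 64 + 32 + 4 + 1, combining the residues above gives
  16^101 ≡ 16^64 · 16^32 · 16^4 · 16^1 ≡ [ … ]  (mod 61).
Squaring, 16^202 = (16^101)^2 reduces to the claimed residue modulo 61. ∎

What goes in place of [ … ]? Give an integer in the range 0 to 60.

16^64 · 16^32 · 16^4 · 16^1 ≡ 22 · 12 · 22 · 16 = 92928.
92928 mod 61 = 25, so 16^101 ≡ 25 (mod 61).

25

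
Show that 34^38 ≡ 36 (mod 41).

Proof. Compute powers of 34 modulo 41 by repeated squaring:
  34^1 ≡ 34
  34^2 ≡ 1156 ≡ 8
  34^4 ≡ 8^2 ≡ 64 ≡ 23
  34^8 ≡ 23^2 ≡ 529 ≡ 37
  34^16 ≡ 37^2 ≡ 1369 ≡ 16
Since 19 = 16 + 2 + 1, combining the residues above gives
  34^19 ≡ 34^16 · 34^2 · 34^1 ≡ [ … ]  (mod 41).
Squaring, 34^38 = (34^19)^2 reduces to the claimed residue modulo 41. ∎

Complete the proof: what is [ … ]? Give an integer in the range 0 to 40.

6

Multiply the listed residues: 16 · 8 · 34 = 128 → 4352.
Reducing modulo 41: 4352 = 106·41 + 6, so 34^19 ≡ 6.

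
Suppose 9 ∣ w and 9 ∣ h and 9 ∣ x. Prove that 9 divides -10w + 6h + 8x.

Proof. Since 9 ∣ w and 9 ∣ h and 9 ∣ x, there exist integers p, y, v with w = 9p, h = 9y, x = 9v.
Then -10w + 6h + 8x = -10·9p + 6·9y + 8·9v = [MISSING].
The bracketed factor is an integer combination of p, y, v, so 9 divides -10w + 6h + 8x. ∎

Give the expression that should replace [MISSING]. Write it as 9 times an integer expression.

Each term has a factor of 9: -10·9p + 6·9y + 8·9v = 9·(-10p + 8v + 6y).
Since -10p + 8v + 6y is an integer, 9 ∣ (-10w + 6h + 8x).

9(-10p + 8v + 6y)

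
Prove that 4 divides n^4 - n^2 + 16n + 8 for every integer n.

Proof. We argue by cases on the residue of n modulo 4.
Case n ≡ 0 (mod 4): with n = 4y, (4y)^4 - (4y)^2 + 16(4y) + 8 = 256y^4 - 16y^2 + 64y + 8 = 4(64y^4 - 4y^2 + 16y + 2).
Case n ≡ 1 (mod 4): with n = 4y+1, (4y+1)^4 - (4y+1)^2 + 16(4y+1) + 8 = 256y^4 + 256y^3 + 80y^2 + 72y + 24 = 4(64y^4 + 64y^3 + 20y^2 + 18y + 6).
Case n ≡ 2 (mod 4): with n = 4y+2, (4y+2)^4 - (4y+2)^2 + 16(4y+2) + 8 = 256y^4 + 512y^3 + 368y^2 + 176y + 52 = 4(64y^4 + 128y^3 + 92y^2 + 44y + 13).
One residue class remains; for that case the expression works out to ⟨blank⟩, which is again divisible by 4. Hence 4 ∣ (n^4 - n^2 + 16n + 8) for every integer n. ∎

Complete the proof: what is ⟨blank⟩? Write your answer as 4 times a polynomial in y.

4(64y^4 + 192y^3 + 212y^2 + 118y + 32)

Only n ≡ 3 (mod 4) is unaccounted for. Put n = 4y+3:
(4y+3)^4 - (4y+3)^2 + 16(4y+3) + 8 expands to 256y^4 + 768y^3 + 848y^2 + 472y + 128,
and factoring out 4 leaves 4(64y^4 + 192y^3 + 212y^2 + 118y + 32).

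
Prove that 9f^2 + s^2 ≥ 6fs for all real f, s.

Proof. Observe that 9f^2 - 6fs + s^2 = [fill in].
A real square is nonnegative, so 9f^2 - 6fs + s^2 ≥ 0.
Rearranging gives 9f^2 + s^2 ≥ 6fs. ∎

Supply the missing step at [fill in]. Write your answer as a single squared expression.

The leading and trailing coefficients are 3^2 and 1^2, and 6 = 2·3·1, so the trinomial is (3f - s)^2.
Hence 9f^2 - 6fs + s^2 ≥ 0.

(3f - s)^2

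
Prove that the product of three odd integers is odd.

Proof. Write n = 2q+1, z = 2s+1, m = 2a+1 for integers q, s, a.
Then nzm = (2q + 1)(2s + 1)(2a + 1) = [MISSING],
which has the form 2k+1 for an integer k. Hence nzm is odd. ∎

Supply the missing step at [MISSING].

Expanding: (2q + 1)(2s + 1)(2a + 1) = 8aqs + 4aq + 4as + 2a + 4qs + 2q + 2s + 1.
Every term except the constant is even, so this is 2(4aqs + 2aq + 2as + a + 2qs + q + s) + 1,
and 4aqs + 2aq + 2as + a + 2qs + q + s ∈ ℤ gives the required form.

2(4aqs + 2aq + 2as + a + 2qs + q + s) + 1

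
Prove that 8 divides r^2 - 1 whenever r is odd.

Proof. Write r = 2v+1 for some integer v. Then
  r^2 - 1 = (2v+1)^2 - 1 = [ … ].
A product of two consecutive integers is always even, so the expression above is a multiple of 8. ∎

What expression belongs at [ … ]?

4v(v + 1)

(2v+1)^2 - 1 = 4v^2 + 4v + 1 - 1 = 4v^2 + 4v = 4v(v+1).
Since v and v+1 are consecutive, v(v+1) is even, and 4·(even) is a multiple of 8.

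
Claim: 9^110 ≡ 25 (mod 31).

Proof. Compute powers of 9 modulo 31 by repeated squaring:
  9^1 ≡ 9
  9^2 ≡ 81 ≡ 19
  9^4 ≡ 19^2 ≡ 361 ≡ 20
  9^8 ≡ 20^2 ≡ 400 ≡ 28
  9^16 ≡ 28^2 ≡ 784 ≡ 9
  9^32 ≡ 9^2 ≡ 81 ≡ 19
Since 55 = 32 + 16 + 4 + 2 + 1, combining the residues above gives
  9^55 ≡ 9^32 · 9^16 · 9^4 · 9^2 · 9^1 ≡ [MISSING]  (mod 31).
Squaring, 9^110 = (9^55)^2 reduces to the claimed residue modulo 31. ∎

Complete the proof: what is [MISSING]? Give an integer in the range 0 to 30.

5

Multiply the listed residues: 19 · 9 · 20 · 19 · 9 = 171 → 3420 → 64980 → 584820.
Reducing modulo 31: 584820 = 18865·31 + 5, so 9^55 ≡ 5.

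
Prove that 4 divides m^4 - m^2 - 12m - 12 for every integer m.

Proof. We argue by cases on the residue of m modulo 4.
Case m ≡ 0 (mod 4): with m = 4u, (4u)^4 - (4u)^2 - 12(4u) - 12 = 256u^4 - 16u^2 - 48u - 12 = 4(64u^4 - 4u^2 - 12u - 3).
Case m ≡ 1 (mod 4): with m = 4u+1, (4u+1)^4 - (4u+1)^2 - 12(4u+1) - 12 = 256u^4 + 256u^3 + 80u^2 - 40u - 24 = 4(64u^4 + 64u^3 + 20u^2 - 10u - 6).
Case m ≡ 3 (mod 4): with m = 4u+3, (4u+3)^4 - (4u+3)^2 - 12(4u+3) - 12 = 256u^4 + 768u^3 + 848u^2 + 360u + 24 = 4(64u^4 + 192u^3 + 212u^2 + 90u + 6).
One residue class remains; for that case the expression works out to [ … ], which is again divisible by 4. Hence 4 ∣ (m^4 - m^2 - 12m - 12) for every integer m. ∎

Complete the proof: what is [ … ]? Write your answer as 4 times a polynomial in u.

4(64u^4 + 128u^3 + 92u^2 + 16u - 6)

The residues treated are {0, 1, 3}, so the missing case is m ≡ 2 (mod 4); write m = 4u+2.
Then (4u+2)^4 - (4u+2)^2 - 12(4u+2) - 12 = 256u^4 + 512u^3 + 368u^2 + 64u - 24 = 4(64u^4 + 128u^3 + 92u^2 + 16u - 6).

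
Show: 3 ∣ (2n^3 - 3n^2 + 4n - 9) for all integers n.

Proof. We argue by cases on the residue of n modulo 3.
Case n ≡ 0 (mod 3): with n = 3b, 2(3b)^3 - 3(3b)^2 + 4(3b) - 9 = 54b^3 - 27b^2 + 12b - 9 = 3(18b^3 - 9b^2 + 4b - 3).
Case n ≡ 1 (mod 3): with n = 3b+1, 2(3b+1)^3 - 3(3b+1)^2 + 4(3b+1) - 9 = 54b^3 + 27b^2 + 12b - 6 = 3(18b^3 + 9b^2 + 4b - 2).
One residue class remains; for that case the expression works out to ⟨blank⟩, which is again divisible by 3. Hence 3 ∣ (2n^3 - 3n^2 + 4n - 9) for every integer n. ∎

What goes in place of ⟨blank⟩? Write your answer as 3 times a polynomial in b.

3(18b^3 + 27b^2 + 16b + 1)

Only n ≡ 2 (mod 3) is unaccounted for. Put n = 3b+2:
2(3b+2)^3 - 3(3b+2)^2 + 4(3b+2) - 9 expands to 54b^3 + 81b^2 + 48b + 3,
and factoring out 3 leaves 3(18b^3 + 27b^2 + 16b + 1).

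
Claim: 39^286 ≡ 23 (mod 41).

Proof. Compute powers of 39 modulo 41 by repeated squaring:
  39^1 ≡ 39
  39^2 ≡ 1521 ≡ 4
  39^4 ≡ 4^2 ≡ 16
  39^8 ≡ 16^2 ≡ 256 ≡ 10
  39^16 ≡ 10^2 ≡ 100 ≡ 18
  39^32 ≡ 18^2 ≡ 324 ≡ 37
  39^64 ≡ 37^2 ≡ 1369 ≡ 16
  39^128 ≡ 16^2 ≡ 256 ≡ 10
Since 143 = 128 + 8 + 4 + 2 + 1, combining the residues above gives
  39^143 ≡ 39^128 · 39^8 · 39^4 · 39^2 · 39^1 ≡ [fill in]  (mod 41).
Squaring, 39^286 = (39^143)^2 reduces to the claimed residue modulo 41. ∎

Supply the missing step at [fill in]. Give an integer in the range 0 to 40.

33

39^128 · 39^8 · 39^4 · 39^2 · 39^1 ≡ 10 · 10 · 16 · 4 · 39 = 249600.
249600 mod 41 = 33, so 39^143 ≡ 33 (mod 41).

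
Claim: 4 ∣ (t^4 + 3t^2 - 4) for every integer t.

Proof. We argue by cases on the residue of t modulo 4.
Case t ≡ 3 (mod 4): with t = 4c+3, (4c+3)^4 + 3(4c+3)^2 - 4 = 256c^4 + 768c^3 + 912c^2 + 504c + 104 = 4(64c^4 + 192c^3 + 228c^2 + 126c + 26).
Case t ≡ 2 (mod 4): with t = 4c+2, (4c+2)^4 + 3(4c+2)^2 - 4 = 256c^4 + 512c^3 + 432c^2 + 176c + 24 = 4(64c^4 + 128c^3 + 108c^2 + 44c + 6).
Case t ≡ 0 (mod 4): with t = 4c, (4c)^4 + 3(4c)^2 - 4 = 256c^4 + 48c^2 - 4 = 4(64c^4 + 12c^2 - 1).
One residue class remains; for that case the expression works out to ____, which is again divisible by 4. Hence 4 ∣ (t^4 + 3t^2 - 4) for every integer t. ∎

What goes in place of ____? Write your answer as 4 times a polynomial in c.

The residues treated are {3, 2, 0}, so the missing case is t ≡ 1 (mod 4); write t = 4c+1.
Then (4c+1)^4 + 3(4c+1)^2 - 4 = 256c^4 + 256c^3 + 144c^2 + 40c = 4(64c^4 + 64c^3 + 36c^2 + 10c).

4(64c^4 + 64c^3 + 36c^2 + 10c)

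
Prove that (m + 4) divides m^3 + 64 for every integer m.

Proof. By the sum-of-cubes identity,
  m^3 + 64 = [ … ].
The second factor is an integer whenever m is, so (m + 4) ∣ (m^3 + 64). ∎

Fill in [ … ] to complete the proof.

(m + 4)(m^2 - 4m + 16)

Polynomial division of m^3 + 64 by m + 4 leaves remainder 0 and quotient m^2 - 4m + 16.
Hence m^3 + 64 = (m + 4)(m^2 - 4m + 16).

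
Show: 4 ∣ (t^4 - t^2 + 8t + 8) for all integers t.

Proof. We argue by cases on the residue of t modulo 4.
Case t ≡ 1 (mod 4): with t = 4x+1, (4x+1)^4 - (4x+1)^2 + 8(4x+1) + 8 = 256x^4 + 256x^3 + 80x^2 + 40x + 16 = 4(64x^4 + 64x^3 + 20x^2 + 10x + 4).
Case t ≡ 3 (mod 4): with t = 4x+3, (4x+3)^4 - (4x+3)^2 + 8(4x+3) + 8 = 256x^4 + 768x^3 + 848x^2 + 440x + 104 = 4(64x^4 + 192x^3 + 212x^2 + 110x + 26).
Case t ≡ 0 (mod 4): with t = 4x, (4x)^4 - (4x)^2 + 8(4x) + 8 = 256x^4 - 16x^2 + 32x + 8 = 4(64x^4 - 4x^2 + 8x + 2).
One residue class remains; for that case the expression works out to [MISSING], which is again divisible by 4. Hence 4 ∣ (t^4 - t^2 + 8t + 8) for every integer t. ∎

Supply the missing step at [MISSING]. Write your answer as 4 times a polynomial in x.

The residues treated are {1, 3, 0}, so the missing case is t ≡ 2 (mod 4); write t = 4x+2.
Then (4x+2)^4 - (4x+2)^2 + 8(4x+2) + 8 = 256x^4 + 512x^3 + 368x^2 + 144x + 36 = 4(64x^4 + 128x^3 + 92x^2 + 36x + 9).

4(64x^4 + 128x^3 + 92x^2 + 36x + 9)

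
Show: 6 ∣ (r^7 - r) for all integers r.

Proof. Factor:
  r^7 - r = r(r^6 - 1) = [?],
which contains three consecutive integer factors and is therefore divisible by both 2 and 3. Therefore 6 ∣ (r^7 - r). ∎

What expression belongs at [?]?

(r - 1)r(r + 1)(r^4 + r^2 + 1)

r^6 - 1 = (r^2 - 1)(r^4 + r^2 + 1), and r^2 - 1 = (r-1)(r+1).
So r(r^6 - 1) = (r - 1)r(r + 1)(r^4 + r^2 + 1).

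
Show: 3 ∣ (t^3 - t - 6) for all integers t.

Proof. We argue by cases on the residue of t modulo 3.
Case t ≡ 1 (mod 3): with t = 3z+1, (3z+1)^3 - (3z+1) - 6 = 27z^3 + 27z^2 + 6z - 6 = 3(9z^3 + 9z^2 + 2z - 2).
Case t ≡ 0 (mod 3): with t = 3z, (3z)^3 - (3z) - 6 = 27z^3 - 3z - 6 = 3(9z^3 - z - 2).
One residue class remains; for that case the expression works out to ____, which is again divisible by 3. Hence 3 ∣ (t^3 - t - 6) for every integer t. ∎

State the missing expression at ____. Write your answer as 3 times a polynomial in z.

The residues treated are {1, 0}, so the missing case is t ≡ 2 (mod 3); write t = 3z+2.
Then (3z+2)^3 - (3z+2) - 6 = 27z^3 + 54z^2 + 33z = 3(9z^3 + 18z^2 + 11z).

3(9z^3 + 18z^2 + 11z)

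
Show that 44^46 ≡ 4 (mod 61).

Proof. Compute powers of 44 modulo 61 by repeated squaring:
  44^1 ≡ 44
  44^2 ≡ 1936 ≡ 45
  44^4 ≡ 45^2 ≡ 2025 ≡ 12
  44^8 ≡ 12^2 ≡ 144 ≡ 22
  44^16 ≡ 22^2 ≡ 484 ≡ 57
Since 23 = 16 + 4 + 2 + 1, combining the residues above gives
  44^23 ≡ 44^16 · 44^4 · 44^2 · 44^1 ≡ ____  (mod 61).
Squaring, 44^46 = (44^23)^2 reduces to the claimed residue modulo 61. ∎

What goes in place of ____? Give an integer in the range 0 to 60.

44^16 · 44^4 · 44^2 · 44^1 ≡ 57 · 12 · 45 · 44 = 1354320.
1354320 mod 61 = 59, so 44^23 ≡ 59 (mod 61).

59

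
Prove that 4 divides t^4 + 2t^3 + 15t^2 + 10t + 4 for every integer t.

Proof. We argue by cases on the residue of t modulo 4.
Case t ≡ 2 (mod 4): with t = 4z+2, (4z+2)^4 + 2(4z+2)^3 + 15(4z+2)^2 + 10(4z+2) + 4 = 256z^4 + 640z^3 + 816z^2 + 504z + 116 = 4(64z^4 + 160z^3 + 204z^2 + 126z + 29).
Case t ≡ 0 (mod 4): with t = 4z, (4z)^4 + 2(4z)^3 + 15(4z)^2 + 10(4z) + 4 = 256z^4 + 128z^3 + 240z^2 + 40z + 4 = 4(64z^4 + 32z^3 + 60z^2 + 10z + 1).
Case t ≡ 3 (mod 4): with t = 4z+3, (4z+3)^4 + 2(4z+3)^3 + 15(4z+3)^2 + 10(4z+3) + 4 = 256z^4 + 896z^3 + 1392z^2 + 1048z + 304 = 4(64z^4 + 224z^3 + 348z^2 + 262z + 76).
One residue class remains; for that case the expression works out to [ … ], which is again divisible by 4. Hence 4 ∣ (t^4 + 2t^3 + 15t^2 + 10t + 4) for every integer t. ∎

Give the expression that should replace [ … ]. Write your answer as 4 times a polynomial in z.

4(64z^4 + 96z^3 + 108z^2 + 50z + 8)

The residues treated are {2, 0, 3}, so the missing case is t ≡ 1 (mod 4); write t = 4z+1.
Then (4z+1)^4 + 2(4z+1)^3 + 15(4z+1)^2 + 10(4z+1) + 4 = 256z^4 + 384z^3 + 432z^2 + 200z + 32 = 4(64z^4 + 96z^3 + 108z^2 + 50z + 8).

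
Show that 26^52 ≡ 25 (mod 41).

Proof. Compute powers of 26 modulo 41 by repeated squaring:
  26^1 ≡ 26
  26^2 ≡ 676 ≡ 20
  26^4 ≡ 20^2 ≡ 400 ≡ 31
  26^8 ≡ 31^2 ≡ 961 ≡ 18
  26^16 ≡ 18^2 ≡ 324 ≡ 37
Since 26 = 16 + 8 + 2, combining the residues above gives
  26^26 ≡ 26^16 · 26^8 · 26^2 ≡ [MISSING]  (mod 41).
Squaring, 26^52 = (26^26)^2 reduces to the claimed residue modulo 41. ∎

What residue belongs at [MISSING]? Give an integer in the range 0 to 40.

36

Multiply the listed residues: 37 · 18 · 20 = 666 → 13320.
Reducing modulo 41: 13320 = 324·41 + 36, so 26^26 ≡ 36.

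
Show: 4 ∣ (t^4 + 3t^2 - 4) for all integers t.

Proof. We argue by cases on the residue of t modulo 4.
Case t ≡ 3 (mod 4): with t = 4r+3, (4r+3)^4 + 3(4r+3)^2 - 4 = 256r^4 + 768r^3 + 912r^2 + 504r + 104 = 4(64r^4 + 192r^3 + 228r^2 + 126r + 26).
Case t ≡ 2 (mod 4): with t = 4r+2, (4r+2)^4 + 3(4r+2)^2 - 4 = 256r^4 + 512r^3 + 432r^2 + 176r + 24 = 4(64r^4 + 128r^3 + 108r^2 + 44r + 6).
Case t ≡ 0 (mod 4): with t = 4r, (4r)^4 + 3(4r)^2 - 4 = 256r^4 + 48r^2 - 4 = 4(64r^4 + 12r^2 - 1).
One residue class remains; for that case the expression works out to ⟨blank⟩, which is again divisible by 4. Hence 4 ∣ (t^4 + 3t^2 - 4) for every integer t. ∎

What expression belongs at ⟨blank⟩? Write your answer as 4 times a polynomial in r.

4(64r^4 + 64r^3 + 36r^2 + 10r)

Only t ≡ 1 (mod 4) is unaccounted for. Put t = 4r+1:
(4r+1)^4 + 3(4r+1)^2 - 4 expands to 256r^4 + 256r^3 + 144r^2 + 40r,
and factoring out 4 leaves 4(64r^4 + 64r^3 + 36r^2 + 10r).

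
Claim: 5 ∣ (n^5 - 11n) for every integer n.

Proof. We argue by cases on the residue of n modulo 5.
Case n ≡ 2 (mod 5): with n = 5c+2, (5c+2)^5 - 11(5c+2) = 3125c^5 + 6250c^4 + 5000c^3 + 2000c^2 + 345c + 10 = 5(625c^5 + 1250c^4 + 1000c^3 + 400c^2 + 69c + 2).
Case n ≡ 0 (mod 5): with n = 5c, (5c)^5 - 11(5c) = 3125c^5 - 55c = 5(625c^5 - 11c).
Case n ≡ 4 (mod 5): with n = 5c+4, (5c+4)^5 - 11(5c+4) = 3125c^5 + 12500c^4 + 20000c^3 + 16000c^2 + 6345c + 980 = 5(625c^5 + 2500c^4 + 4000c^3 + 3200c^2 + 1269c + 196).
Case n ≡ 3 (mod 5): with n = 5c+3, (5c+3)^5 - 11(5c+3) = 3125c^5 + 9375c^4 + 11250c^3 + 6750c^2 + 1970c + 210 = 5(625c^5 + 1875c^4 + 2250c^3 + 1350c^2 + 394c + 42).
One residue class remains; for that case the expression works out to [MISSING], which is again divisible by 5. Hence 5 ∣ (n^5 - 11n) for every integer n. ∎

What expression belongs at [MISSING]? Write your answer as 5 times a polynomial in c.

Only n ≡ 1 (mod 5) is unaccounted for. Put n = 5c+1:
(5c+1)^5 - 11(5c+1) expands to 3125c^5 + 3125c^4 + 1250c^3 + 250c^2 - 30c - 10,
and factoring out 5 leaves 5(625c^5 + 625c^4 + 250c^3 + 50c^2 - 6c - 2).

5(625c^5 + 625c^4 + 250c^3 + 50c^2 - 6c - 2)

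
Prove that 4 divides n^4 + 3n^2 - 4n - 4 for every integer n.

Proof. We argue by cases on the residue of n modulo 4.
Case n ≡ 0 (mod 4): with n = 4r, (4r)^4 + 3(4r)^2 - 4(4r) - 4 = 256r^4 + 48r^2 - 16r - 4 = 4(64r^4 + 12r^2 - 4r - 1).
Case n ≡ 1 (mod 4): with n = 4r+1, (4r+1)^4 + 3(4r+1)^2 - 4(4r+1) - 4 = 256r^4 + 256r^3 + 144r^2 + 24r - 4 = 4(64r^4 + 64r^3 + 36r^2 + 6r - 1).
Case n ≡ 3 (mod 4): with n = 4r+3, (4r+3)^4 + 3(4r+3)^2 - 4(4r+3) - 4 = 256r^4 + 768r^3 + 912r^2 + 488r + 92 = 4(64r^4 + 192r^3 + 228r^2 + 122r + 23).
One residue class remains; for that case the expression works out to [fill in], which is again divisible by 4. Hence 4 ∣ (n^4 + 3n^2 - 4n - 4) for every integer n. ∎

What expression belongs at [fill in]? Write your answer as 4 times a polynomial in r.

4(64r^4 + 128r^3 + 108r^2 + 40r + 4)

The residues treated are {0, 1, 3}, so the missing case is n ≡ 2 (mod 4); write n = 4r+2.
Then (4r+2)^4 + 3(4r+2)^2 - 4(4r+2) - 4 = 256r^4 + 512r^3 + 432r^2 + 160r + 16 = 4(64r^4 + 128r^3 + 108r^2 + 40r + 4).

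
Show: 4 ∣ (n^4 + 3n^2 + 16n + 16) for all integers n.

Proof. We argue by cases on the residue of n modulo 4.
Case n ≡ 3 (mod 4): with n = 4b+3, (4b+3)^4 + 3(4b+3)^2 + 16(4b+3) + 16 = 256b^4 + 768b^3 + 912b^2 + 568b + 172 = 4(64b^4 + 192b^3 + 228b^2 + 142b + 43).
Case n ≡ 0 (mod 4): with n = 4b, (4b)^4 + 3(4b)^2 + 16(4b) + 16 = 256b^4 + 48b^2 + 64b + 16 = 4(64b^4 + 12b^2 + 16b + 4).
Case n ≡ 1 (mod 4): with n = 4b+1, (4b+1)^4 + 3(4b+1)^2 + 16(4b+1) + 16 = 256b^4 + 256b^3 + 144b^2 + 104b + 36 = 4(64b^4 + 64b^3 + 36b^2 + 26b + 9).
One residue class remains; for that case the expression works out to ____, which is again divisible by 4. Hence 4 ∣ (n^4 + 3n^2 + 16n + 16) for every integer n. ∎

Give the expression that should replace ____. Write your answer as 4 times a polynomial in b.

The residues treated are {3, 0, 1}, so the missing case is n ≡ 2 (mod 4); write n = 4b+2.
Then (4b+2)^4 + 3(4b+2)^2 + 16(4b+2) + 16 = 256b^4 + 512b^3 + 432b^2 + 240b + 76 = 4(64b^4 + 128b^3 + 108b^2 + 60b + 19).

4(64b^4 + 128b^3 + 108b^2 + 60b + 19)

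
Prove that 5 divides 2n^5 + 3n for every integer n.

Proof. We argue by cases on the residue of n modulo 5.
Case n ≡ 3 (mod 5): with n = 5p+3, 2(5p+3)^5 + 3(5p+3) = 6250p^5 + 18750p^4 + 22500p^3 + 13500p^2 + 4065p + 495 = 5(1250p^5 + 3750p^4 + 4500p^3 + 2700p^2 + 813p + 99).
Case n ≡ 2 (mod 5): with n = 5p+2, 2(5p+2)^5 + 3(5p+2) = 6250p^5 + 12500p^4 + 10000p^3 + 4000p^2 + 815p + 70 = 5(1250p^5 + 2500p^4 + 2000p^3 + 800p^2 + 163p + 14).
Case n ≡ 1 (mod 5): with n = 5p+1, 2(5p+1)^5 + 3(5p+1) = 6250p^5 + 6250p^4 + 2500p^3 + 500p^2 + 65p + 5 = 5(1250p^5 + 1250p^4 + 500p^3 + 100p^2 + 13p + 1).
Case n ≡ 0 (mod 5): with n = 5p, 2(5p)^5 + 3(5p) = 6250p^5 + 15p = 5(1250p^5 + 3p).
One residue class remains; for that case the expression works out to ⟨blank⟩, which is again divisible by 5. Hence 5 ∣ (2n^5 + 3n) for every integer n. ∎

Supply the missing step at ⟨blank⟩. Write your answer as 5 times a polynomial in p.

Only n ≡ 4 (mod 5) is unaccounted for. Put n = 5p+4:
2(5p+4)^5 + 3(5p+4) expands to 6250p^5 + 25000p^4 + 40000p^3 + 32000p^2 + 12815p + 2060,
and factoring out 5 leaves 5(1250p^5 + 5000p^4 + 8000p^3 + 6400p^2 + 2563p + 412).

5(1250p^5 + 5000p^4 + 8000p^3 + 6400p^2 + 2563p + 412)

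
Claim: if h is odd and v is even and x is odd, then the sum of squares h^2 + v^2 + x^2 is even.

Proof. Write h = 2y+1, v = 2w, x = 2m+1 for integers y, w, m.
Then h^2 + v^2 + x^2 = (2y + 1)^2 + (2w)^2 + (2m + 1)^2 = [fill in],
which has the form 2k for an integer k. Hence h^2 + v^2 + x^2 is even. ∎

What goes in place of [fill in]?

Expanding: (2y + 1)^2 + (2w)^2 + (2m + 1)^2 = 4m^2 + 4m + 4w^2 + 4y^2 + 4y + 2.
Every term is even; pulling out the factor of 2 gives 2(2m^2 + 2m + 2w^2 + 2y^2 + 2y + 1).

2(2m^2 + 2m + 2w^2 + 2y^2 + 2y + 1)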